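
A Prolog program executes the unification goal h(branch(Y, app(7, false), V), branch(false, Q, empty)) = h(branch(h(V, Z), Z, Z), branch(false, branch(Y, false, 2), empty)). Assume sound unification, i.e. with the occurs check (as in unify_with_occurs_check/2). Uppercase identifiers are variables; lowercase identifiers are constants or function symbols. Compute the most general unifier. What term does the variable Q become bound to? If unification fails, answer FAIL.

branch(h(app(7, false), app(7, false)), false, 2)

Decompose h/2: branch(Y, app(7, false), V) = branch(h(V, Z), Z, Z),  branch(false, Q, empty) = branch(false, branch(Y, false, 2), empty).
Decompose branch/3: Y = h(V, Z),  app(7, false) = Z,  V = Z.
Bind Y := h(V, Z); substituting into the one remaining equation that mentions Y gives: branch(false, Q, empty) = branch(false, branch(h(V, Z), false, 2), empty).
Bind Z := app(7, false); substituting into the remaining equations gives: V = app(7, false),  branch(false, Q, empty) = branch(false, branch(h(V, app(7, false)), false, 2), empty). Substituting into the earlier binding gives Y := h(V, app(7, false)).
Bind V := app(7, false); substituting into the remaining equation gives: branch(false, Q, empty) = branch(false, branch(h(app(7, false), app(7, false)), false, 2), empty). Substituting into the earlier binding gives Y := h(app(7, false), app(7, false)).
Decompose branch/3: false = false,  Q = branch(h(app(7, false), app(7, false)), false, 2),  empty = empty.
Delete trivial equation false = false.
Bind Q := branch(h(app(7, false), app(7, false)), false, 2); no other remaining equation mentions Q.
Delete trivial equation empty = empty.
MGU = { Y -> h(app(7, false), app(7, false)), Z -> app(7, false), V -> app(7, false), Q -> branch(h(app(7, false), app(7, false)), false, 2) }, so Q -> branch(h(app(7, false), app(7, false)), false, 2).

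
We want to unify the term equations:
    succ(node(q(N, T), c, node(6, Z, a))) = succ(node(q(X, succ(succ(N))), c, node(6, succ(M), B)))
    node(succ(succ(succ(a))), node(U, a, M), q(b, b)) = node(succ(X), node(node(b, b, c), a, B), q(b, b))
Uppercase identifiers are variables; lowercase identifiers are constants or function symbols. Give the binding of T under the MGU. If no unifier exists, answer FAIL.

Decompose succ/1: node(q(N, T), c, node(6, Z, a)) = node(q(X, succ(succ(N))), c, node(6, succ(M), B)).
Decompose node/3: q(N, T) = q(X, succ(succ(N))),  c = c,  node(6, Z, a) = node(6, succ(M), B).
Decompose q/2: N = X,  T = succ(succ(N)).
Bind N := X; substituting into the one remaining equation that mentions N gives: T = succ(succ(X)).
Bind T := succ(succ(X)); no other remaining equation mentions T.
Delete trivial equation c = c.
Decompose node/3: 6 = 6,  Z = succ(M),  a = B.
Delete trivial equation 6 = 6.
Bind Z := succ(M); no other remaining equation mentions Z.
Bind B := a; substituting into the remaining equation gives: node(succ(succ(succ(a))), node(U, a, M), q(b, b)) = node(succ(X), node(node(b, b, c), a, a), q(b, b)).
Decompose node/3: succ(succ(succ(a))) = succ(X),  node(U, a, M) = node(node(b, b, c), a, a),  q(b, b) = q(b, b).
Decompose succ/1: succ(succ(a)) = X.
Bind X := succ(succ(a)); no other remaining equation mentions X. Substituting into the earlier bindings gives N := succ(succ(a)), T := succ(succ(succ(succ(a)))).
Decompose node/3: U = node(b, b, c),  a = a,  M = a.
Bind U := node(b, b, c); no other remaining equation mentions U.
Delete trivial equation a = a.
Bind M := a; no other remaining equation mentions M. Substituting into the earlier binding gives Z := succ(a).
Delete trivial equation q(b, b) = q(b, b).
MGU = { N := succ(succ(a)), T := succ(succ(succ(succ(a)))), Z := succ(a), B := a, X := succ(succ(a)), U := node(b, b, c), M := a }, so T := succ(succ(succ(succ(a)))).

succ(succ(succ(succ(a))))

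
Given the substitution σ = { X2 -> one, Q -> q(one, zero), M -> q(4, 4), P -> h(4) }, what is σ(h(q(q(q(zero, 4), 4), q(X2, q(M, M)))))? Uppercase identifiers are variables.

Replace each occurrence of X2 with one.
Replace each occurrence of M with q(4, 4).
Result: h(q(q(q(zero, 4), 4), q(one, q(q(4, 4), q(4, 4))))).

h(q(q(q(zero, 4), 4), q(one, q(q(4, 4), q(4, 4)))))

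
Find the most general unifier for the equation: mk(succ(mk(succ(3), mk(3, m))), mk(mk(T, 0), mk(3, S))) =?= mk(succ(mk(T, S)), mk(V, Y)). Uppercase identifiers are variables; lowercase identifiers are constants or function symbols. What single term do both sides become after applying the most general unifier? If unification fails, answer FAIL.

mk(succ(mk(succ(3), mk(3, m))), mk(mk(succ(3), 0), mk(3, mk(3, m))))

Decompose mk/2: succ(mk(succ(3), mk(3, m))) =?= succ(mk(T, S)),  mk(mk(T, 0), mk(3, S)) =?= mk(V, Y).
Decompose succ/1: mk(succ(3), mk(3, m)) =?= mk(T, S).
Decompose mk/2: succ(3) =?= T,  mk(3, m) =?= S.
Bind T := succ(3); substituting into the one remaining equation that mentions T gives: mk(mk(succ(3), 0), mk(3, S)) =?= mk(V, Y).
Bind S := mk(3, m); substituting into the remaining equation gives: mk(mk(succ(3), 0), mk(3, mk(3, m))) =?= mk(V, Y).
Decompose mk/2: mk(succ(3), 0) =?= V,  mk(3, mk(3, m)) =?= Y.
Bind V := mk(succ(3), 0); no other remaining equation mentions V.
Bind Y := mk(3, mk(3, m)).
Applying the MGU to either side gives mk(succ(mk(succ(3), mk(3, m))), mk(mk(succ(3), 0), mk(3, mk(3, m)))).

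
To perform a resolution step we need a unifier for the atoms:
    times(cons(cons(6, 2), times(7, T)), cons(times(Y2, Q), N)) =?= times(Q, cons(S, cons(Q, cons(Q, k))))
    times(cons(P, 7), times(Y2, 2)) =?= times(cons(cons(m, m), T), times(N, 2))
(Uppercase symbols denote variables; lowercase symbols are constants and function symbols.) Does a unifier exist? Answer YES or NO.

Decompose times/2: cons(cons(6, 2), times(7, T)) =?= Q,  cons(times(Y2, Q), N) =?= cons(S, cons(Q, cons(Q, k))).
Bind Q := cons(cons(6, 2), times(7, T)); substituting into the one remaining equation that mentions Q gives: cons(times(Y2, cons(cons(6, 2), times(7, T))), N) =?= cons(S, cons(cons(cons(6, 2), times(7, T)), cons(cons(cons(6, 2), times(7, T)), k))).
Decompose cons/2: times(Y2, cons(cons(6, 2), times(7, T))) =?= S,  N =?= cons(cons(cons(6, 2), times(7, T)), cons(cons(cons(6, 2), times(7, T)), k)).
Bind S := times(Y2, cons(cons(6, 2), times(7, T))); no other remaining equation mentions S.
Bind N := cons(cons(cons(6, 2), times(7, T)), cons(cons(cons(6, 2), times(7, T)), k)); substituting into the remaining equation gives: times(cons(P, 7), times(Y2, 2)) =?= times(cons(cons(m, m), T), times(cons(cons(cons(6, 2), times(7, T)), cons(cons(cons(6, 2), times(7, T)), k)), 2)).
Decompose times/2: cons(P, 7) =?= cons(cons(m, m), T),  times(Y2, 2) =?= times(cons(cons(cons(6, 2), times(7, T)), cons(cons(cons(6, 2), times(7, T)), k)), 2).
Decompose cons/2: P =?= cons(m, m),  7 =?= T.
Bind P := cons(m, m); no other remaining equation mentions P.
Bind T := 7; substituting into the remaining equation gives: times(Y2, 2) =?= times(cons(cons(cons(6, 2), times(7, 7)), cons(cons(cons(6, 2), times(7, 7)), k)), 2). Substituting into the earlier bindings gives Q := cons(cons(6, 2), times(7, 7)), S := times(Y2, cons(cons(6, 2), times(7, 7))), N := cons(cons(cons(6, 2), times(7, 7)), cons(cons(cons(6, 2), times(7, 7)), k)).
Decompose times/2: Y2 =?= cons(cons(cons(6, 2), times(7, 7)), cons(cons(cons(6, 2), times(7, 7)), k)),  2 =?= 2.
Bind Y2 := cons(cons(cons(6, 2), times(7, 7)), cons(cons(cons(6, 2), times(7, 7)), k)); no other remaining equation mentions Y2. Substituting into the earlier binding gives S := times(cons(cons(cons(6, 2), times(7, 7)), cons(cons(cons(6, 2), times(7, 7)), k)), cons(cons(6, 2), times(7, 7))).
Delete trivial equation 2 =?= 2.
No equations remain and no clash or occurs-check failure arose, so a unifier exists.

YES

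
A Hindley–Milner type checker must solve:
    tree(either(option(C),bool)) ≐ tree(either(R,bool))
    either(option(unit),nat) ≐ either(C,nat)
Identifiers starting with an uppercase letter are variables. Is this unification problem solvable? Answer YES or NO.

YES

Decompose tree/1: either(option(C),bool) ≐ either(R,bool).
Decompose either/2: option(C) ≐ R,  bool ≐ bool.
Bind R := option(C); no other remaining equation mentions R.
Delete trivial equation bool ≐ bool.
Decompose either/2: option(unit) ≐ C,  nat ≐ nat.
Bind C := option(unit); no other remaining equation mentions C. Substituting into the earlier binding gives R := option(option(unit)).
Delete trivial equation nat ≐ nat.
No equations remain and no clash or occurs-check failure arose, so a unifier exists.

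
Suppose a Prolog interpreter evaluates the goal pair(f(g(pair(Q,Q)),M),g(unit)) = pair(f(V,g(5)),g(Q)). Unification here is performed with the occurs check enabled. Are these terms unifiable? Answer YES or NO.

Decompose pair/2: f(g(pair(Q,Q)),M) = f(V,g(5)),  g(unit) = g(Q).
Decompose f/2: g(pair(Q,Q)) = V,  M = g(5).
Bind V := g(pair(Q,Q)); no other remaining equation mentions V.
Bind M := g(5); no other remaining equation mentions M.
Decompose g/1: unit = Q.
Bind Q := unit. Substituting into the earlier binding gives V := g(pair(unit,unit)).
No equations remain and no clash or occurs-check failure arose, so a unifier exists.

YES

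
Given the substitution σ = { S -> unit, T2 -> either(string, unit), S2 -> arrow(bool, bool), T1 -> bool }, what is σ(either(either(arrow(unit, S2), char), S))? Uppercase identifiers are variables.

Replace each occurrence of S with unit.
Replace each occurrence of S2 with arrow(bool, bool).
Result: either(either(arrow(unit, arrow(bool, bool)), char), unit).

either(either(arrow(unit, arrow(bool, bool)), char), unit)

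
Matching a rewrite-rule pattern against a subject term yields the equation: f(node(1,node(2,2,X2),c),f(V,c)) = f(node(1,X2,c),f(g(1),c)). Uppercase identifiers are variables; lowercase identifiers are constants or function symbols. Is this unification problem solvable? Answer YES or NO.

Decompose f/2: node(1,node(2,2,X2),c) = node(1,X2,c),  f(V,c) = f(g(1),c).
Decompose node/3: 1 = 1,  node(2,2,X2) = X2,  c = c.
Delete trivial equation 1 = 1.
Occurs check fails: X2 occurs in node(2,2,X2); the equation X2 = node(2,2,X2) has no finite solution.

NO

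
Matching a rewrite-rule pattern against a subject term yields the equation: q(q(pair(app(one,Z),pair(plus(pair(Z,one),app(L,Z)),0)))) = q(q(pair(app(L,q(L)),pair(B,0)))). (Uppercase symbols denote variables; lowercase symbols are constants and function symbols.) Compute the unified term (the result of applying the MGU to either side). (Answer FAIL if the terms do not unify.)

q(q(pair(app(one,q(one)),pair(plus(pair(q(one),one),app(one,q(one))),0))))

Decompose q/1: q(pair(app(one,Z),pair(plus(pair(Z,one),app(L,Z)),0))) = q(pair(app(L,q(L)),pair(B,0))).
Decompose q/1: pair(app(one,Z),pair(plus(pair(Z,one),app(L,Z)),0)) = pair(app(L,q(L)),pair(B,0)).
Decompose pair/2: app(one,Z) = app(L,q(L)),  pair(plus(pair(Z,one),app(L,Z)),0) = pair(B,0).
Decompose app/2: one = L,  Z = q(L).
Bind L := one; substituting into the remaining equations gives: Z = q(one),  pair(plus(pair(Z,one),app(one,Z)),0) = pair(B,0).
Bind Z := q(one); substituting into the remaining equation gives: pair(plus(pair(q(one),one),app(one,q(one))),0) = pair(B,0).
Decompose pair/2: plus(pair(q(one),one),app(one,q(one))) = B,  0 = 0.
Bind B := plus(pair(q(one),one),app(one,q(one))); no other remaining equation mentions B.
Delete trivial equation 0 = 0.
Applying the MGU to either side gives q(q(pair(app(one,q(one)),pair(plus(pair(q(one),one),app(one,q(one))),0)))).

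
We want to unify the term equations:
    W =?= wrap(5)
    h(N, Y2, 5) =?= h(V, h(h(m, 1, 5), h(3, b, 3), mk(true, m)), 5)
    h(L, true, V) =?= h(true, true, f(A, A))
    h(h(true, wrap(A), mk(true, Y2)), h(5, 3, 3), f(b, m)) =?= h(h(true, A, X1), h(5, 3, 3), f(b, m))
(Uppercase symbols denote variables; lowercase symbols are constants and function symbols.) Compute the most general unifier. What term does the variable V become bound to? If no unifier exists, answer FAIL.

Bind W := wrap(5); no other remaining equation mentions W.
Decompose h/3: N =?= V,  Y2 =?= h(h(m, 1, 5), h(3, b, 3), mk(true, m)),  5 =?= 5.
Bind N := V; no other remaining equation mentions N.
Bind Y2 := h(h(m, 1, 5), h(3, b, 3), mk(true, m)); substituting into the one remaining equation that mentions Y2 gives: h(h(true, wrap(A), mk(true, h(h(m, 1, 5), h(3, b, 3), mk(true, m)))), h(5, 3, 3), f(b, m)) =?= h(h(true, A, X1), h(5, 3, 3), f(b, m)).
Delete trivial equation 5 =?= 5.
Decompose h/3: L =?= true,  true =?= true,  V =?= f(A, A).
Bind L := true; no other remaining equation mentions L.
Delete trivial equation true =?= true.
Bind V := f(A, A); no other remaining equation mentions V. Substituting into the earlier binding gives N := f(A, A).
Decompose h/3: h(true, wrap(A), mk(true, h(h(m, 1, 5), h(3, b, 3), mk(true, m)))) =?= h(true, A, X1),  h(5, 3, 3) =?= h(5, 3, 3),  f(b, m) =?= f(b, m).
Decompose h/3: true =?= true,  wrap(A) =?= A,  mk(true, h(h(m, 1, 5), h(3, b, 3), mk(true, m))) =?= X1.
Delete trivial equation true =?= true.
Occurs check fails: A occurs in wrap(A); the equation A =?= wrap(A) has no finite solution.

FAIL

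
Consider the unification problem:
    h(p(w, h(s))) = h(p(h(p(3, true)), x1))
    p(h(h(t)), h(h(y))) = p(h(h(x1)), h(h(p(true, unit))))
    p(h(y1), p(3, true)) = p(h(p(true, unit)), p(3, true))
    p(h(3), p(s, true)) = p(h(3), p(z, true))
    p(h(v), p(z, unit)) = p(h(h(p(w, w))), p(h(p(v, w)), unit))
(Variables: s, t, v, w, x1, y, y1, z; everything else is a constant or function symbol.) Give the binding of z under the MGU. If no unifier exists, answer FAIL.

Decompose h/1: p(w, h(s)) = p(h(p(3, true)), x1).
Decompose p/2: w = h(p(3, true)),  h(s) = x1.
Bind w := h(p(3, true)); substituting into the one remaining equation that mentions w gives: p(h(v), p(z, unit)) = p(h(h(p(h(p(3, true)), h(p(3, true))))), p(h(p(v, h(p(3, true)))), unit)).
Bind x1 := h(s); substituting into the one remaining equation that mentions x1 gives: p(h(h(t)), h(h(y))) = p(h(h(h(s))), h(h(p(true, unit)))).
Decompose p/2: h(h(t)) = h(h(h(s))),  h(h(y)) = h(h(p(true, unit))).
Decompose h/1: h(t) = h(h(s)).
Decompose h/1: t = h(s).
Bind t := h(s); no other remaining equation mentions t.
Decompose h/1: h(y) = h(p(true, unit)).
Decompose h/1: y = p(true, unit).
Bind y := p(true, unit); no other remaining equation mentions y.
Decompose p/2: h(y1) = h(p(true, unit)),  p(3, true) = p(3, true).
Decompose h/1: y1 = p(true, unit).
Bind y1 := p(true, unit); no other remaining equation mentions y1.
Delete trivial equation p(3, true) = p(3, true).
Decompose p/2: h(3) = h(3),  p(s, true) = p(z, true).
Delete trivial equation h(3) = h(3).
Decompose p/2: s = z,  true = true.
Bind s := z; no other remaining equation mentions s. Substituting into the earlier bindings gives x1 := h(z), t := h(z).
Delete trivial equation true = true.
Decompose p/2: h(v) = h(h(p(h(p(3, true)), h(p(3, true))))),  p(z, unit) = p(h(p(v, h(p(3, true)))), unit).
Decompose h/1: v = h(p(h(p(3, true)), h(p(3, true)))).
Bind v := h(p(h(p(3, true)), h(p(3, true)))); substituting into the remaining equation gives: p(z, unit) = p(h(p(h(p(h(p(3, true)), h(p(3, true)))), h(p(3, true)))), unit).
Decompose p/2: z = h(p(h(p(h(p(3, true)), h(p(3, true)))), h(p(3, true)))),  unit = unit.
Bind z := h(p(h(p(h(p(3, true)), h(p(3, true)))), h(p(3, true)))); no other remaining equation mentions z. Substituting into the earlier bindings gives x1 := h(h(p(h(p(h(p(3, true)), h(p(3, true)))), h(p(3, true))))), t := h(h(p(h(p(h(p(3, true)), h(p(3, true)))), h(p(3, true))))), s := h(p(h(p(h(p(3, true)), h(p(3, true)))), h(p(3, true)))).
Delete trivial equation unit = unit.
MGU = { w := h(p(3, true)), x1 := h(h(p(h(p(h(p(3, true)), h(p(3, true)))), h(p(3, true))))), t := h(h(p(h(p(h(p(3, true)), h(p(3, true)))), h(p(3, true))))), y := p(true, unit), y1 := p(true, unit), s := h(p(h(p(h(p(3, true)), h(p(3, true)))), h(p(3, true)))), v := h(p(h(p(3, true)), h(p(3, true)))), z := h(p(h(p(h(p(3, true)), h(p(3, true)))), h(p(3, true)))) }, so z := h(p(h(p(h(p(3, true)), h(p(3, true)))), h(p(3, true)))).

h(p(h(p(h(p(3, true)), h(p(3, true)))), h(p(3, true))))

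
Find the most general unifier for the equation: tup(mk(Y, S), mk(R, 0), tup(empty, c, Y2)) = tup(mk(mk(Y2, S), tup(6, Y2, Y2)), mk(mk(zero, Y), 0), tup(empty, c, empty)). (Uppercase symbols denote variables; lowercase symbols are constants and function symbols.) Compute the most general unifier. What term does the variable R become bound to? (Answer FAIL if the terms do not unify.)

Decompose tup/3: mk(Y, S) = mk(mk(Y2, S), tup(6, Y2, Y2)),  mk(R, 0) = mk(mk(zero, Y), 0),  tup(empty, c, Y2) = tup(empty, c, empty).
Decompose mk/2: Y = mk(Y2, S),  S = tup(6, Y2, Y2).
Bind Y := mk(Y2, S); substituting into the one remaining equation that mentions Y gives: mk(R, 0) = mk(mk(zero, mk(Y2, S)), 0).
Bind S := tup(6, Y2, Y2); substituting into the one remaining equation that mentions S gives: mk(R, 0) = mk(mk(zero, mk(Y2, tup(6, Y2, Y2))), 0). Substituting into the earlier binding gives Y := mk(Y2, tup(6, Y2, Y2)).
Decompose mk/2: R = mk(zero, mk(Y2, tup(6, Y2, Y2))),  0 = 0.
Bind R := mk(zero, mk(Y2, tup(6, Y2, Y2))); no other remaining equation mentions R.
Delete trivial equation 0 = 0.
Decompose tup/3: empty = empty,  c = c,  Y2 = empty.
Delete trivial equation empty = empty.
Delete trivial equation c = c.
Bind Y2 := empty. Substituting into the earlier bindings gives Y := mk(empty, tup(6, empty, empty)), S := tup(6, empty, empty), R := mk(zero, mk(empty, tup(6, empty, empty))).
MGU = { Y := mk(empty, tup(6, empty, empty)), S := tup(6, empty, empty), R := mk(zero, mk(empty, tup(6, empty, empty))), Y2 := empty }, so R := mk(zero, mk(empty, tup(6, empty, empty))).

mk(zero, mk(empty, tup(6, empty, empty)))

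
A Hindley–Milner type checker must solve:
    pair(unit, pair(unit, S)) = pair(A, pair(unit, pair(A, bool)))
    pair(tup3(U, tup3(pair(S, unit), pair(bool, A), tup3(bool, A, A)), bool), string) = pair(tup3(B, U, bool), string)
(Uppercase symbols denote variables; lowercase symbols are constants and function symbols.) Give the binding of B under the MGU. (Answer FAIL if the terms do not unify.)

Decompose pair/2: unit = A,  pair(unit, S) = pair(unit, pair(A, bool)).
Bind A := unit; substituting into the remaining equations gives: pair(unit, S) = pair(unit, pair(unit, bool)),  pair(tup3(U, tup3(pair(S, unit), pair(bool, unit), tup3(bool, unit, unit)), bool), string) = pair(tup3(B, U, bool), string).
Decompose pair/2: unit = unit,  S = pair(unit, bool).
Delete trivial equation unit = unit.
Bind S := pair(unit, bool); substituting into the remaining equation gives: pair(tup3(U, tup3(pair(pair(unit, bool), unit), pair(bool, unit), tup3(bool, unit, unit)), bool), string) = pair(tup3(B, U, bool), string).
Decompose pair/2: tup3(U, tup3(pair(pair(unit, bool), unit), pair(bool, unit), tup3(bool, unit, unit)), bool) = tup3(B, U, bool),  string = string.
Decompose tup3/3: U = B,  tup3(pair(pair(unit, bool), unit), pair(bool, unit), tup3(bool, unit, unit)) = U,  bool = bool.
Bind U := B; substituting into the one remaining equation that mentions U gives: tup3(pair(pair(unit, bool), unit), pair(bool, unit), tup3(bool, unit, unit)) = B.
Bind B := tup3(pair(pair(unit, bool), unit), pair(bool, unit), tup3(bool, unit, unit)); no other remaining equation mentions B. Substituting into the earlier binding gives U := tup3(pair(pair(unit, bool), unit), pair(bool, unit), tup3(bool, unit, unit)).
Delete trivial equation bool = bool.
Delete trivial equation string = string.
MGU = { A -> unit, S -> pair(unit, bool), U -> tup3(pair(pair(unit, bool), unit), pair(bool, unit), tup3(bool, unit, unit)), B -> tup3(pair(pair(unit, bool), unit), pair(bool, unit), tup3(bool, unit, unit)) }, so B -> tup3(pair(pair(unit, bool), unit), pair(bool, unit), tup3(bool, unit, unit)).

tup3(pair(pair(unit, bool), unit), pair(bool, unit), tup3(bool, unit, unit))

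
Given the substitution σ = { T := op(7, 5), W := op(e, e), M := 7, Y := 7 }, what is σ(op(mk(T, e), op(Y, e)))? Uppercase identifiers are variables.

op(mk(op(7, 5), e), op(7, e))

Replace each occurrence of T with op(7, 5).
Replace each occurrence of Y with 7.
Result: op(mk(op(7, 5), e), op(7, e)).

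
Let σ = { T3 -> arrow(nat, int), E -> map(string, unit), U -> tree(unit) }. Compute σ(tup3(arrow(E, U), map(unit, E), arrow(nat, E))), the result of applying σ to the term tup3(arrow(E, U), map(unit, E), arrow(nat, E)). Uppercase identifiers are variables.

tup3(arrow(map(string, unit), tree(unit)), map(unit, map(string, unit)), arrow(nat, map(string, unit)))

Replace each occurrence of E with map(string, unit).
Replace each occurrence of U with tree(unit).
Result: tup3(arrow(map(string, unit), tree(unit)), map(unit, map(string, unit)), arrow(nat, map(string, unit))).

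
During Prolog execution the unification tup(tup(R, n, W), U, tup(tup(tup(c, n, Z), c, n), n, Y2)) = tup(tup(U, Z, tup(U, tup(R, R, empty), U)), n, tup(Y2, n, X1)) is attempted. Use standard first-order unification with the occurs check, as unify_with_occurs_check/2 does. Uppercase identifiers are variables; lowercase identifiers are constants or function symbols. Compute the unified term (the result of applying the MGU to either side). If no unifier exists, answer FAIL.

tup(tup(n, n, tup(n, tup(n, n, empty), n)), n, tup(tup(tup(c, n, n), c, n), n, tup(tup(c, n, n), c, n)))

Decompose tup/3: tup(R, n, W) = tup(U, Z, tup(U, tup(R, R, empty), U)),  U = n,  tup(tup(tup(c, n, Z), c, n), n, Y2) = tup(Y2, n, X1).
Decompose tup/3: R = U,  n = Z,  W = tup(U, tup(R, R, empty), U).
Bind R := U; substituting into the one remaining equation that mentions R gives: W = tup(U, tup(U, U, empty), U).
Bind Z := n; substituting into the one remaining equation that mentions Z gives: tup(tup(tup(c, n, n), c, n), n, Y2) = tup(Y2, n, X1).
Bind W := tup(U, tup(U, U, empty), U); no other remaining equation mentions W.
Bind U := n; no other remaining equation mentions U. Substituting into the earlier bindings gives R := n, W := tup(n, tup(n, n, empty), n).
Decompose tup/3: tup(tup(c, n, n), c, n) = Y2,  n = n,  Y2 = X1.
Bind Y2 := tup(tup(c, n, n), c, n); substituting into the one remaining equation that mentions Y2 gives: tup(tup(c, n, n), c, n) = X1.
Delete trivial equation n = n.
Bind X1 := tup(tup(c, n, n), c, n).
Applying the MGU to either side gives tup(tup(n, n, tup(n, tup(n, n, empty), n)), n, tup(tup(tup(c, n, n), c, n), n, tup(tup(c, n, n), c, n))).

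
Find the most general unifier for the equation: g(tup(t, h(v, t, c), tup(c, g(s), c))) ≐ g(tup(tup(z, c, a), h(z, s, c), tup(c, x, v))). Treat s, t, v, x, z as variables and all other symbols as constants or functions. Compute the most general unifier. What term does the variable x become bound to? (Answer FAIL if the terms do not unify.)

Decompose g/1: tup(t, h(v, t, c), tup(c, g(s), c)) ≐ tup(tup(z, c, a), h(z, s, c), tup(c, x, v)).
Decompose tup/3: t ≐ tup(z, c, a),  h(v, t, c) ≐ h(z, s, c),  tup(c, g(s), c) ≐ tup(c, x, v).
Bind t := tup(z, c, a); substituting into the one remaining equation that mentions t gives: h(v, tup(z, c, a), c) ≐ h(z, s, c).
Decompose h/3: v ≐ z,  tup(z, c, a) ≐ s,  c ≐ c.
Bind v := z; substituting into the one remaining equation that mentions v gives: tup(c, g(s), c) ≐ tup(c, x, z).
Bind s := tup(z, c, a); substituting into the one remaining equation that mentions s gives: tup(c, g(tup(z, c, a)), c) ≐ tup(c, x, z).
Delete trivial equation c ≐ c.
Decompose tup/3: c ≐ c,  g(tup(z, c, a)) ≐ x,  c ≐ z.
Delete trivial equation c ≐ c.
Bind x := g(tup(z, c, a)); no other remaining equation mentions x.
Bind z := c. Substituting into the earlier bindings gives t := tup(c, c, a), v := c, s := tup(c, c, a), x := g(tup(c, c, a)).
MGU = { t := tup(c, c, a), v := c, s := tup(c, c, a), x := g(tup(c, c, a)), z := c }, so x := g(tup(c, c, a)).

g(tup(c, c, a))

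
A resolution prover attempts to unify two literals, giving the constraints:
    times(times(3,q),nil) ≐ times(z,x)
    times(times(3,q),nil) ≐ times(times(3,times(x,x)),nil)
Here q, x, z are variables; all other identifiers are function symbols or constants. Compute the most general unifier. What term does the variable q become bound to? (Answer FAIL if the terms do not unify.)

Decompose times/2: times(3,q) ≐ z,  nil ≐ x.
Bind z := times(3,q); no other remaining equation mentions z.
Bind x := nil; substituting into the remaining equation gives: times(times(3,q),nil) ≐ times(times(3,times(nil,nil)),nil).
Decompose times/2: times(3,q) ≐ times(3,times(nil,nil)),  nil ≐ nil.
Decompose times/2: 3 ≐ 3,  q ≐ times(nil,nil).
Delete trivial equation 3 ≐ 3.
Bind q := times(nil,nil); no other remaining equation mentions q. Substituting into the earlier binding gives z := times(3,times(nil,nil)).
Delete trivial equation nil ≐ nil.
MGU = { z := times(3,times(nil,nil)), x := nil, q := times(nil,nil) }, so q := times(nil,nil).

times(nil,nil)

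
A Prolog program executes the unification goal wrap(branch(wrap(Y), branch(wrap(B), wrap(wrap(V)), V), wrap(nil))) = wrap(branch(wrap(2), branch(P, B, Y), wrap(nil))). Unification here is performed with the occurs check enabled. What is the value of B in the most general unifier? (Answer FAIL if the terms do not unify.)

wrap(wrap(2))

Decompose wrap/1: branch(wrap(Y), branch(wrap(B), wrap(wrap(V)), V), wrap(nil)) = branch(wrap(2), branch(P, B, Y), wrap(nil)).
Decompose branch/3: wrap(Y) = wrap(2),  branch(wrap(B), wrap(wrap(V)), V) = branch(P, B, Y),  wrap(nil) = wrap(nil).
Decompose wrap/1: Y = 2.
Bind Y := 2; substituting into the one remaining equation that mentions Y gives: branch(wrap(B), wrap(wrap(V)), V) = branch(P, B, 2).
Decompose branch/3: wrap(B) = P,  wrap(wrap(V)) = B,  V = 2.
Bind P := wrap(B); no other remaining equation mentions P.
Bind B := wrap(wrap(V)); no other remaining equation mentions B. Substituting into the earlier binding gives P := wrap(wrap(wrap(V))).
Bind V := 2; no other remaining equation mentions V. Substituting into the earlier bindings gives P := wrap(wrap(wrap(2))), B := wrap(wrap(2)).
Delete trivial equation wrap(nil) = wrap(nil).
MGU = { Y -> 2, P -> wrap(wrap(wrap(2))), B -> wrap(wrap(2)), V -> 2 }, so B -> wrap(wrap(2)).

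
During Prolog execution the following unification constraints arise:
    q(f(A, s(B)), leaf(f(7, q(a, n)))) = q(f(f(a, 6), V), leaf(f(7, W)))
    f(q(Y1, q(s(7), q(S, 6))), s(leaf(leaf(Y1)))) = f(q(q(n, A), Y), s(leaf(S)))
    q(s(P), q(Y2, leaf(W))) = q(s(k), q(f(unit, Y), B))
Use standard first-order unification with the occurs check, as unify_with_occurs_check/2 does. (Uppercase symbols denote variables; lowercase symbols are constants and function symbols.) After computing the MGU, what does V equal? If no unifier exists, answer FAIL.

s(leaf(q(a, n)))

Decompose q/2: f(A, s(B)) = f(f(a, 6), V),  leaf(f(7, q(a, n))) = leaf(f(7, W)).
Decompose f/2: A = f(a, 6),  s(B) = V.
Bind A := f(a, 6); substituting into the one remaining equation that mentions A gives: f(q(Y1, q(s(7), q(S, 6))), s(leaf(leaf(Y1)))) = f(q(q(n, f(a, 6)), Y), s(leaf(S))).
Bind V := s(B); no other remaining equation mentions V.
Decompose leaf/1: f(7, q(a, n)) = f(7, W).
Decompose f/2: 7 = 7,  q(a, n) = W.
Delete trivial equation 7 = 7.
Bind W := q(a, n); substituting into the one remaining equation that mentions W gives: q(s(P), q(Y2, leaf(q(a, n)))) = q(s(k), q(f(unit, Y), B)).
Decompose f/2: q(Y1, q(s(7), q(S, 6))) = q(q(n, f(a, 6)), Y),  s(leaf(leaf(Y1))) = s(leaf(S)).
Decompose q/2: Y1 = q(n, f(a, 6)),  q(s(7), q(S, 6)) = Y.
Bind Y1 := q(n, f(a, 6)); substituting into the one remaining equation that mentions Y1 gives: s(leaf(leaf(q(n, f(a, 6))))) = s(leaf(S)).
Bind Y := q(s(7), q(S, 6)); substituting into the one remaining equation that mentions Y gives: q(s(P), q(Y2, leaf(q(a, n)))) = q(s(k), q(f(unit, q(s(7), q(S, 6))), B)).
Decompose s/1: leaf(leaf(q(n, f(a, 6)))) = leaf(S).
Decompose leaf/1: leaf(q(n, f(a, 6))) = S.
Bind S := leaf(q(n, f(a, 6))); substituting into the remaining equation gives: q(s(P), q(Y2, leaf(q(a, n)))) = q(s(k), q(f(unit, q(s(7), q(leaf(q(n, f(a, 6))), 6))), B)). Substituting into the earlier binding gives Y := q(s(7), q(leaf(q(n, f(a, 6))), 6)).
Decompose q/2: s(P) = s(k),  q(Y2, leaf(q(a, n))) = q(f(unit, q(s(7), q(leaf(q(n, f(a, 6))), 6))), B).
Decompose s/1: P = k.
Bind P := k; no other remaining equation mentions P.
Decompose q/2: Y2 = f(unit, q(s(7), q(leaf(q(n, f(a, 6))), 6))),  leaf(q(a, n)) = B.
Bind Y2 := f(unit, q(s(7), q(leaf(q(n, f(a, 6))), 6))); no other remaining equation mentions Y2.
Bind B := leaf(q(a, n)). Substituting into the earlier binding gives V := s(leaf(q(a, n))).
MGU = { A = f(a, 6), V = s(leaf(q(a, n))), W = q(a, n), Y1 = q(n, f(a, 6)), Y = q(s(7), q(leaf(q(n, f(a, 6))), 6)), S = leaf(q(n, f(a, 6))), P = k, Y2 = f(unit, q(s(7), q(leaf(q(n, f(a, 6))), 6))), B = leaf(q(a, n)) }, so V = s(leaf(q(a, n))).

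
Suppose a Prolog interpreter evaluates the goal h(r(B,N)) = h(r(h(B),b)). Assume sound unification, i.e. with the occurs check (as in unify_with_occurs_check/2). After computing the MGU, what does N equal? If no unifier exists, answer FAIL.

Decompose h/1: r(B,N) = r(h(B),b).
Decompose r/2: B = h(B),  N = b.
Occurs check fails: B occurs in h(B); the equation B = h(B) has no finite solution.

FAIL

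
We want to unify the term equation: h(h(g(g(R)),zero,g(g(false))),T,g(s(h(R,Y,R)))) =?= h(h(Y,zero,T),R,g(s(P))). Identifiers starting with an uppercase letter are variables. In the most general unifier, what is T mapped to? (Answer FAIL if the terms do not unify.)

g(g(false))

Decompose h/3: h(g(g(R)),zero,g(g(false))) =?= h(Y,zero,T),  T =?= R,  g(s(h(R,Y,R))) =?= g(s(P)).
Decompose h/3: g(g(R)) =?= Y,  zero =?= zero,  g(g(false)) =?= T.
Bind Y := g(g(R)); substituting into the one remaining equation that mentions Y gives: g(s(h(R,g(g(R)),R))) =?= g(s(P)).
Delete trivial equation zero =?= zero.
Bind T := g(g(false)); substituting into the one remaining equation that mentions T gives: g(g(false)) =?= R.
Bind R := g(g(false)); substituting into the remaining equation gives: g(s(h(g(g(false)),g(g(g(g(false)))),g(g(false))))) =?= g(s(P)). Substituting into the earlier binding gives Y := g(g(g(g(false)))).
Decompose g/1: s(h(g(g(false)),g(g(g(g(false)))),g(g(false)))) =?= s(P).
Decompose s/1: h(g(g(false)),g(g(g(g(false)))),g(g(false))) =?= P.
Bind P := h(g(g(false)),g(g(g(g(false)))),g(g(false))).
MGU = { Y -> g(g(g(g(false)))), T -> g(g(false)), R -> g(g(false)), P -> h(g(g(false)),g(g(g(g(false)))),g(g(false))) }, so T -> g(g(false)).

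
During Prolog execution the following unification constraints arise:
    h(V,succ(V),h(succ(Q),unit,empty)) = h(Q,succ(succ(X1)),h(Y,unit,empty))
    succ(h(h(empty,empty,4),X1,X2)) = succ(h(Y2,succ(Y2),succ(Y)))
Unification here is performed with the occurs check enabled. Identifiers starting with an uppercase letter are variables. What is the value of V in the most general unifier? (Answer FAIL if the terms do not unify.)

Decompose h/3: V = Q,  succ(V) = succ(succ(X1)),  h(succ(Q),unit,empty) = h(Y,unit,empty).
Bind V := Q; substituting into the one remaining equation that mentions V gives: succ(Q) = succ(succ(X1)).
Decompose succ/1: Q = succ(X1).
Bind Q := succ(X1); substituting into the one remaining equation that mentions Q gives: h(succ(succ(X1)),unit,empty) = h(Y,unit,empty). Substituting into the earlier binding gives V := succ(X1).
Decompose h/3: succ(succ(X1)) = Y,  unit = unit,  empty = empty.
Bind Y := succ(succ(X1)); substituting into the one remaining equation that mentions Y gives: succ(h(h(empty,empty,4),X1,X2)) = succ(h(Y2,succ(Y2),succ(succ(succ(X1))))).
Delete trivial equation unit = unit.
Delete trivial equation empty = empty.
Decompose succ/1: h(h(empty,empty,4),X1,X2) = h(Y2,succ(Y2),succ(succ(succ(X1)))).
Decompose h/3: h(empty,empty,4) = Y2,  X1 = succ(Y2),  X2 = succ(succ(succ(X1))).
Bind Y2 := h(empty,empty,4); substituting into the one remaining equation that mentions Y2 gives: X1 = succ(h(empty,empty,4)).
Bind X1 := succ(h(empty,empty,4)); substituting into the remaining equation gives: X2 = succ(succ(succ(succ(h(empty,empty,4))))). Substituting into the earlier bindings gives V := succ(succ(h(empty,empty,4))), Q := succ(succ(h(empty,empty,4))), Y := succ(succ(succ(h(empty,empty,4)))).
Bind X2 := succ(succ(succ(succ(h(empty,empty,4))))).
MGU = { V -> succ(succ(h(empty,empty,4))), Q -> succ(succ(h(empty,empty,4))), Y -> succ(succ(succ(h(empty,empty,4)))), Y2 -> h(empty,empty,4), X1 -> succ(h(empty,empty,4)), X2 -> succ(succ(succ(succ(h(empty,empty,4))))) }, so V -> succ(succ(h(empty,empty,4))).

succ(succ(h(empty,empty,4)))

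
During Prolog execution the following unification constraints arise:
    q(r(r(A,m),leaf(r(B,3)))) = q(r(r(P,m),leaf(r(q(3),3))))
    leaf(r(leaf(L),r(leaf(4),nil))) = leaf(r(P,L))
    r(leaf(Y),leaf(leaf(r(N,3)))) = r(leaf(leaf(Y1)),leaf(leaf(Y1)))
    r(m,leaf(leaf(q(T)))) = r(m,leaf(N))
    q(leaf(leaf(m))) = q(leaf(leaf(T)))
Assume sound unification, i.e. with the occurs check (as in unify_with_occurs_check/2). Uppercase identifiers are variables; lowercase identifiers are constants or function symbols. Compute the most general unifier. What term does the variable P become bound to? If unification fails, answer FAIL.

leaf(r(leaf(4),nil))

Decompose q/1: r(r(A,m),leaf(r(B,3))) = r(r(P,m),leaf(r(q(3),3))).
Decompose r/2: r(A,m) = r(P,m),  leaf(r(B,3)) = leaf(r(q(3),3)).
Decompose r/2: A = P,  m = m.
Bind A := P; no other remaining equation mentions A.
Delete trivial equation m = m.
Decompose leaf/1: r(B,3) = r(q(3),3).
Decompose r/2: B = q(3),  3 = 3.
Bind B := q(3); no other remaining equation mentions B.
Delete trivial equation 3 = 3.
Decompose leaf/1: r(leaf(L),r(leaf(4),nil)) = r(P,L).
Decompose r/2: leaf(L) = P,  r(leaf(4),nil) = L.
Bind P := leaf(L); no other remaining equation mentions P. Substituting into the earlier binding gives A := leaf(L).
Bind L := r(leaf(4),nil); no other remaining equation mentions L. Substituting into the earlier bindings gives A := leaf(r(leaf(4),nil)), P := leaf(r(leaf(4),nil)).
Decompose r/2: leaf(Y) = leaf(leaf(Y1)),  leaf(leaf(r(N,3))) = leaf(leaf(Y1)).
Decompose leaf/1: Y = leaf(Y1).
Bind Y := leaf(Y1); no other remaining equation mentions Y.
Decompose leaf/1: leaf(r(N,3)) = leaf(Y1).
Decompose leaf/1: r(N,3) = Y1.
Bind Y1 := r(N,3); no other remaining equation mentions Y1. Substituting into the earlier binding gives Y := leaf(r(N,3)).
Decompose r/2: m = m,  leaf(leaf(q(T))) = leaf(N).
Delete trivial equation m = m.
Decompose leaf/1: leaf(q(T)) = N.
Bind N := leaf(q(T)); no other remaining equation mentions N. Substituting into the earlier bindings gives Y := leaf(r(leaf(q(T)),3)), Y1 := r(leaf(q(T)),3).
Decompose q/1: leaf(leaf(m)) = leaf(leaf(T)).
Decompose leaf/1: leaf(m) = leaf(T).
Decompose leaf/1: m = T.
Bind T := m. Substituting into the earlier bindings gives Y := leaf(r(leaf(q(m)),3)), Y1 := r(leaf(q(m)),3), N := leaf(q(m)).
MGU = { A = leaf(r(leaf(4),nil)), B = q(3), P = leaf(r(leaf(4),nil)), L = r(leaf(4),nil), Y = leaf(r(leaf(q(m)),3)), Y1 = r(leaf(q(m)),3), N = leaf(q(m)), T = m }, so P = leaf(r(leaf(4),nil)).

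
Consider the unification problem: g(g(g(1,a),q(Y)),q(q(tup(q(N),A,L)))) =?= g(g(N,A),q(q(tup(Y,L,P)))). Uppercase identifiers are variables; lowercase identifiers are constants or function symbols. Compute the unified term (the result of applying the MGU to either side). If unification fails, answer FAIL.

g(g(g(1,a),q(q(g(1,a)))),q(q(tup(q(g(1,a)),q(q(g(1,a))),q(q(g(1,a)))))))

Decompose g/2: g(g(1,a),q(Y)) =?= g(N,A),  q(q(tup(q(N),A,L))) =?= q(q(tup(Y,L,P))).
Decompose g/2: g(1,a) =?= N,  q(Y) =?= A.
Bind N := g(1,a); substituting into the one remaining equation that mentions N gives: q(q(tup(q(g(1,a)),A,L))) =?= q(q(tup(Y,L,P))).
Bind A := q(Y); substituting into the remaining equation gives: q(q(tup(q(g(1,a)),q(Y),L))) =?= q(q(tup(Y,L,P))).
Decompose q/1: q(tup(q(g(1,a)),q(Y),L)) =?= q(tup(Y,L,P)).
Decompose q/1: tup(q(g(1,a)),q(Y),L) =?= tup(Y,L,P).
Decompose tup/3: q(g(1,a)) =?= Y,  q(Y) =?= L,  L =?= P.
Bind Y := q(g(1,a)); substituting into the one remaining equation that mentions Y gives: q(q(g(1,a))) =?= L. Substituting into the earlier binding gives A := q(q(g(1,a))).
Bind L := q(q(g(1,a))); substituting into the remaining equation gives: q(q(g(1,a))) =?= P.
Bind P := q(q(g(1,a))).
Applying the MGU to either side gives g(g(g(1,a),q(q(g(1,a)))),q(q(tup(q(g(1,a)),q(q(g(1,a))),q(q(g(1,a))))))).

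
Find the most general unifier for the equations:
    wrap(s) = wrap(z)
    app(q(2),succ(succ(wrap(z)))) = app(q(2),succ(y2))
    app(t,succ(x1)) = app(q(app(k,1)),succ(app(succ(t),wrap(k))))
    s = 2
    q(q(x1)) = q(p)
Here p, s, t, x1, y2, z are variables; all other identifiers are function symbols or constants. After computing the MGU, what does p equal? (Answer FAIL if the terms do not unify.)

Decompose wrap/1: s = z.
Bind s := z; substituting into the one remaining equation that mentions s gives: z = 2.
Decompose app/2: q(2) = q(2),  succ(succ(wrap(z))) = succ(y2).
Delete trivial equation q(2) = q(2).
Decompose succ/1: succ(wrap(z)) = y2.
Bind y2 := succ(wrap(z)); no other remaining equation mentions y2.
Decompose app/2: t = q(app(k,1)),  succ(x1) = succ(app(succ(t),wrap(k))).
Bind t := q(app(k,1)); substituting into the one remaining equation that mentions t gives: succ(x1) = succ(app(succ(q(app(k,1))),wrap(k))).
Decompose succ/1: x1 = app(succ(q(app(k,1))),wrap(k)).
Bind x1 := app(succ(q(app(k,1))),wrap(k)); substituting into the one remaining equation that mentions x1 gives: q(q(app(succ(q(app(k,1))),wrap(k)))) = q(p).
Bind z := 2; no other remaining equation mentions z. Substituting into the earlier bindings gives s := 2, y2 := succ(wrap(2)).
Decompose q/1: q(app(succ(q(app(k,1))),wrap(k))) = p.
Bind p := q(app(succ(q(app(k,1))),wrap(k))).
MGU = { s := 2, y2 := succ(wrap(2)), t := q(app(k,1)), x1 := app(succ(q(app(k,1))),wrap(k)), z := 2, p := q(app(succ(q(app(k,1))),wrap(k))) }, so p := q(app(succ(q(app(k,1))),wrap(k))).

q(app(succ(q(app(k,1))),wrap(k)))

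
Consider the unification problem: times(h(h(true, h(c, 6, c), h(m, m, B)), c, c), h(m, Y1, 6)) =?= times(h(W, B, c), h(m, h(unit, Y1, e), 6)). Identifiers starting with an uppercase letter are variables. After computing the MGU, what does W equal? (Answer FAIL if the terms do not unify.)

Decompose times/2: h(h(true, h(c, 6, c), h(m, m, B)), c, c) =?= h(W, B, c),  h(m, Y1, 6) =?= h(m, h(unit, Y1, e), 6).
Decompose h/3: h(true, h(c, 6, c), h(m, m, B)) =?= W,  c =?= B,  c =?= c.
Bind W := h(true, h(c, 6, c), h(m, m, B)); no other remaining equation mentions W.
Bind B := c; no other remaining equation mentions B. Substituting into the earlier binding gives W := h(true, h(c, 6, c), h(m, m, c)).
Delete trivial equation c =?= c.
Decompose h/3: m =?= m,  Y1 =?= h(unit, Y1, e),  6 =?= 6.
Delete trivial equation m =?= m.
Occurs check fails: Y1 occurs in h(unit, Y1, e); the equation Y1 =?= h(unit, Y1, e) has no finite solution.

FAIL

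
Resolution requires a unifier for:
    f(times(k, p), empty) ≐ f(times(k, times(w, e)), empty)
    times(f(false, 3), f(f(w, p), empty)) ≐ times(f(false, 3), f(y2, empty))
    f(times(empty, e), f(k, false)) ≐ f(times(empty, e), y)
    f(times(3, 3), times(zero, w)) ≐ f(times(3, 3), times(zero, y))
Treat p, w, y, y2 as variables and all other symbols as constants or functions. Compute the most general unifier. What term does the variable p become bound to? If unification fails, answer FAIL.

times(f(k, false), e)

Decompose f/2: times(k, p) ≐ times(k, times(w, e)),  empty ≐ empty.
Decompose times/2: k ≐ k,  p ≐ times(w, e).
Delete trivial equation k ≐ k.
Bind p := times(w, e); substituting into the one remaining equation that mentions p gives: times(f(false, 3), f(f(w, times(w, e)), empty)) ≐ times(f(false, 3), f(y2, empty)).
Delete trivial equation empty ≐ empty.
Decompose times/2: f(false, 3) ≐ f(false, 3),  f(f(w, times(w, e)), empty) ≐ f(y2, empty).
Delete trivial equation f(false, 3) ≐ f(false, 3).
Decompose f/2: f(w, times(w, e)) ≐ y2,  empty ≐ empty.
Bind y2 := f(w, times(w, e)); no other remaining equation mentions y2.
Delete trivial equation empty ≐ empty.
Decompose f/2: times(empty, e) ≐ times(empty, e),  f(k, false) ≐ y.
Delete trivial equation times(empty, e) ≐ times(empty, e).
Bind y := f(k, false); substituting into the remaining equation gives: f(times(3, 3), times(zero, w)) ≐ f(times(3, 3), times(zero, f(k, false))).
Decompose f/2: times(3, 3) ≐ times(3, 3),  times(zero, w) ≐ times(zero, f(k, false)).
Delete trivial equation times(3, 3) ≐ times(3, 3).
Decompose times/2: zero ≐ zero,  w ≐ f(k, false).
Delete trivial equation zero ≐ zero.
Bind w := f(k, false). Substituting into the earlier bindings gives p := times(f(k, false), e), y2 := f(f(k, false), times(f(k, false), e)).
MGU = { p := times(f(k, false), e), y2 := f(f(k, false), times(f(k, false), e)), y := f(k, false), w := f(k, false) }, so p := times(f(k, false), e).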